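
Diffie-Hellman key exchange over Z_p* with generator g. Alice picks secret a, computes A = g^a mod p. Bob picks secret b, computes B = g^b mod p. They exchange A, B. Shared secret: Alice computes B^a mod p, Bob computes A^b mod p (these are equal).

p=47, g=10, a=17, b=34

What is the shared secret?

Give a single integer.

Answer: 34

Derivation:
A = 10^17 mod 47  (bits of 17 = 10001)
  bit 0 = 1: r = r^2 * 10 mod 47 = 1^2 * 10 = 1*10 = 10
  bit 1 = 0: r = r^2 mod 47 = 10^2 = 6
  bit 2 = 0: r = r^2 mod 47 = 6^2 = 36
  bit 3 = 0: r = r^2 mod 47 = 36^2 = 27
  bit 4 = 1: r = r^2 * 10 mod 47 = 27^2 * 10 = 24*10 = 5
  -> A = 5
B = 10^34 mod 47  (bits of 34 = 100010)
  bit 0 = 1: r = r^2 * 10 mod 47 = 1^2 * 10 = 1*10 = 10
  bit 1 = 0: r = r^2 mod 47 = 10^2 = 6
  bit 2 = 0: r = r^2 mod 47 = 6^2 = 36
  bit 3 = 0: r = r^2 mod 47 = 36^2 = 27
  bit 4 = 1: r = r^2 * 10 mod 47 = 27^2 * 10 = 24*10 = 5
  bit 5 = 0: r = r^2 mod 47 = 5^2 = 25
  -> B = 25
s = B^a = 25^17 mod 47  (bits of 17 = 10001)
  bit 0 = 1: r = r^2 * 25 mod 47 = 1^2 * 25 = 1*25 = 25
  bit 1 = 0: r = r^2 mod 47 = 25^2 = 14
  bit 2 = 0: r = r^2 mod 47 = 14^2 = 8
  bit 3 = 0: r = r^2 mod 47 = 8^2 = 17
  bit 4 = 1: r = r^2 * 25 mod 47 = 17^2 * 25 = 7*25 = 34
  -> s = B^a = 34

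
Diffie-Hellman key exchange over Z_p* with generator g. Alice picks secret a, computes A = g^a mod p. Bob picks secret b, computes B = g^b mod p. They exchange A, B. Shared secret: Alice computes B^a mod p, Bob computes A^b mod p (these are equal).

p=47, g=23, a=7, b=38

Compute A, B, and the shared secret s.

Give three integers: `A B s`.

A = 23^7 mod 47  (bits of 7 = 111)
  bit 0 = 1: r = r^2 * 23 mod 47 = 1^2 * 23 = 1*23 = 23
  bit 1 = 1: r = r^2 * 23 mod 47 = 23^2 * 23 = 12*23 = 41
  bit 2 = 1: r = r^2 * 23 mod 47 = 41^2 * 23 = 36*23 = 29
  -> A = 29
B = 23^38 mod 47  (bits of 38 = 100110)
  bit 0 = 1: r = r^2 * 23 mod 47 = 1^2 * 23 = 1*23 = 23
  bit 1 = 0: r = r^2 mod 47 = 23^2 = 12
  bit 2 = 0: r = r^2 mod 47 = 12^2 = 3
  bit 3 = 1: r = r^2 * 23 mod 47 = 3^2 * 23 = 9*23 = 19
  bit 4 = 1: r = r^2 * 23 mod 47 = 19^2 * 23 = 32*23 = 31
  bit 5 = 0: r = r^2 mod 47 = 31^2 = 21
  -> B = 21
s = B^a = 21^7 mod 47  (bits of 7 = 111)
  bit 0 = 1: r = r^2 * 21 mod 47 = 1^2 * 21 = 1*21 = 21
  bit 1 = 1: r = r^2 * 21 mod 47 = 21^2 * 21 = 18*21 = 2
  bit 2 = 1: r = r^2 * 21 mod 47 = 2^2 * 21 = 4*21 = 37
  -> s = B^a = 37

Answer: 29 21 37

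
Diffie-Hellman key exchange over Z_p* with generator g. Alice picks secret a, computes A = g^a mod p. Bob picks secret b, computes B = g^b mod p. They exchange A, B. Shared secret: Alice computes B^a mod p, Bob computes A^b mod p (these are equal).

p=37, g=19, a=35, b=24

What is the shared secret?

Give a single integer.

Answer: 10

Derivation:
A = 19^35 mod 37  (bits of 35 = 100011)
  bit 0 = 1: r = r^2 * 19 mod 37 = 1^2 * 19 = 1*19 = 19
  bit 1 = 0: r = r^2 mod 37 = 19^2 = 28
  bit 2 = 0: r = r^2 mod 37 = 28^2 = 7
  bit 3 = 0: r = r^2 mod 37 = 7^2 = 12
  bit 4 = 1: r = r^2 * 19 mod 37 = 12^2 * 19 = 33*19 = 35
  bit 5 = 1: r = r^2 * 19 mod 37 = 35^2 * 19 = 4*19 = 2
  -> A = 2
B = 19^24 mod 37  (bits of 24 = 11000)
  bit 0 = 1: r = r^2 * 19 mod 37 = 1^2 * 19 = 1*19 = 19
  bit 1 = 1: r = r^2 * 19 mod 37 = 19^2 * 19 = 28*19 = 14
  bit 2 = 0: r = r^2 mod 37 = 14^2 = 11
  bit 3 = 0: r = r^2 mod 37 = 11^2 = 10
  bit 4 = 0: r = r^2 mod 37 = 10^2 = 26
  -> B = 26
s = B^a = 26^35 mod 37  (bits of 35 = 100011)
  bit 0 = 1: r = r^2 * 26 mod 37 = 1^2 * 26 = 1*26 = 26
  bit 1 = 0: r = r^2 mod 37 = 26^2 = 10
  bit 2 = 0: r = r^2 mod 37 = 10^2 = 26
  bit 3 = 0: r = r^2 mod 37 = 26^2 = 10
  bit 4 = 1: r = r^2 * 26 mod 37 = 10^2 * 26 = 26*26 = 10
  bit 5 = 1: r = r^2 * 26 mod 37 = 10^2 * 26 = 26*26 = 10
  -> s = B^a = 10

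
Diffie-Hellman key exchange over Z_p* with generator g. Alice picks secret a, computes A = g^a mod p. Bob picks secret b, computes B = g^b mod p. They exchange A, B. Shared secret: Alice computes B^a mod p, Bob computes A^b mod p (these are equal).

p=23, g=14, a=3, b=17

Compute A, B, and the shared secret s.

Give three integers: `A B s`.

Answer: 7 20 19

Derivation:
A = 14^3 mod 23  (bits of 3 = 11)
  bit 0 = 1: r = r^2 * 14 mod 23 = 1^2 * 14 = 1*14 = 14
  bit 1 = 1: r = r^2 * 14 mod 23 = 14^2 * 14 = 12*14 = 7
  -> A = 7
B = 14^17 mod 23  (bits of 17 = 10001)
  bit 0 = 1: r = r^2 * 14 mod 23 = 1^2 * 14 = 1*14 = 14
  bit 1 = 0: r = r^2 mod 23 = 14^2 = 12
  bit 2 = 0: r = r^2 mod 23 = 12^2 = 6
  bit 3 = 0: r = r^2 mod 23 = 6^2 = 13
  bit 4 = 1: r = r^2 * 14 mod 23 = 13^2 * 14 = 8*14 = 20
  -> B = 20
s = B^a = 20^3 mod 23  (bits of 3 = 11)
  bit 0 = 1: r = r^2 * 20 mod 23 = 1^2 * 20 = 1*20 = 20
  bit 1 = 1: r = r^2 * 20 mod 23 = 20^2 * 20 = 9*20 = 19
  -> s = B^a = 19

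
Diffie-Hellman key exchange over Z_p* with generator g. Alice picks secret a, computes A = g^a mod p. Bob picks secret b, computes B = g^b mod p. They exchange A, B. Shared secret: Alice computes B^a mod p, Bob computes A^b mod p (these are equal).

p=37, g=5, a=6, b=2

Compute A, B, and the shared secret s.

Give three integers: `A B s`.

Answer: 11 25 10

Derivation:
A = 5^6 mod 37  (bits of 6 = 110)
  bit 0 = 1: r = r^2 * 5 mod 37 = 1^2 * 5 = 1*5 = 5
  bit 1 = 1: r = r^2 * 5 mod 37 = 5^2 * 5 = 25*5 = 14
  bit 2 = 0: r = r^2 mod 37 = 14^2 = 11
  -> A = 11
B = 5^2 mod 37  (bits of 2 = 10)
  bit 0 = 1: r = r^2 * 5 mod 37 = 1^2 * 5 = 1*5 = 5
  bit 1 = 0: r = r^2 mod 37 = 5^2 = 25
  -> B = 25
s = B^a = 25^6 mod 37  (bits of 6 = 110)
  bit 0 = 1: r = r^2 * 25 mod 37 = 1^2 * 25 = 1*25 = 25
  bit 1 = 1: r = r^2 * 25 mod 37 = 25^2 * 25 = 33*25 = 11
  bit 2 = 0: r = r^2 mod 37 = 11^2 = 10
  -> s = B^a = 10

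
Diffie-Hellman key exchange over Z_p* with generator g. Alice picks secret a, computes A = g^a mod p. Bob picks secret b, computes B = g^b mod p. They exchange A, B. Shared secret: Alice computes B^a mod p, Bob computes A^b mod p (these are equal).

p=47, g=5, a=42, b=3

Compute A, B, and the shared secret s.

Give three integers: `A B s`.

A = 5^42 mod 47  (bits of 42 = 101010)
  bit 0 = 1: r = r^2 * 5 mod 47 = 1^2 * 5 = 1*5 = 5
  bit 1 = 0: r = r^2 mod 47 = 5^2 = 25
  bit 2 = 1: r = r^2 * 5 mod 47 = 25^2 * 5 = 14*5 = 23
  bit 3 = 0: r = r^2 mod 47 = 23^2 = 12
  bit 4 = 1: r = r^2 * 5 mod 47 = 12^2 * 5 = 3*5 = 15
  bit 5 = 0: r = r^2 mod 47 = 15^2 = 37
  -> A = 37
B = 5^3 mod 47  (bits of 3 = 11)
  bit 0 = 1: r = r^2 * 5 mod 47 = 1^2 * 5 = 1*5 = 5
  bit 1 = 1: r = r^2 * 5 mod 47 = 5^2 * 5 = 25*5 = 31
  -> B = 31
s = B^a = 31^42 mod 47  (bits of 42 = 101010)
  bit 0 = 1: r = r^2 * 31 mod 47 = 1^2 * 31 = 1*31 = 31
  bit 1 = 0: r = r^2 mod 47 = 31^2 = 21
  bit 2 = 1: r = r^2 * 31 mod 47 = 21^2 * 31 = 18*31 = 41
  bit 3 = 0: r = r^2 mod 47 = 41^2 = 36
  bit 4 = 1: r = r^2 * 31 mod 47 = 36^2 * 31 = 27*31 = 38
  bit 5 = 0: r = r^2 mod 47 = 38^2 = 34
  -> s = B^a = 34

Answer: 37 31 34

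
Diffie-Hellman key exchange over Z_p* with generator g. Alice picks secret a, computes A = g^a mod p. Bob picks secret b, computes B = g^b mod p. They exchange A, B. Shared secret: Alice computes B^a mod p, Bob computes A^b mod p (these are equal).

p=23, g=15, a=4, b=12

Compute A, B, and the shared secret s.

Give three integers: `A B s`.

A = 15^4 mod 23  (bits of 4 = 100)
  bit 0 = 1: r = r^2 * 15 mod 23 = 1^2 * 15 = 1*15 = 15
  bit 1 = 0: r = r^2 mod 23 = 15^2 = 18
  bit 2 = 0: r = r^2 mod 23 = 18^2 = 2
  -> A = 2
B = 15^12 mod 23  (bits of 12 = 1100)
  bit 0 = 1: r = r^2 * 15 mod 23 = 1^2 * 15 = 1*15 = 15
  bit 1 = 1: r = r^2 * 15 mod 23 = 15^2 * 15 = 18*15 = 17
  bit 2 = 0: r = r^2 mod 23 = 17^2 = 13
  bit 3 = 0: r = r^2 mod 23 = 13^2 = 8
  -> B = 8
s = B^a = 8^4 mod 23  (bits of 4 = 100)
  bit 0 = 1: r = r^2 * 8 mod 23 = 1^2 * 8 = 1*8 = 8
  bit 1 = 0: r = r^2 mod 23 = 8^2 = 18
  bit 2 = 0: r = r^2 mod 23 = 18^2 = 2
  -> s = B^a = 2

Answer: 2 8 2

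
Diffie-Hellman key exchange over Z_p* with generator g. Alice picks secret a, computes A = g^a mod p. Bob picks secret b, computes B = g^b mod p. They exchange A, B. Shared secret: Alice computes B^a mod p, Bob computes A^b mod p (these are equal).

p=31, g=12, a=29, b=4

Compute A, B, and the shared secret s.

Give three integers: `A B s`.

Answer: 13 28 10

Derivation:
A = 12^29 mod 31  (bits of 29 = 11101)
  bit 0 = 1: r = r^2 * 12 mod 31 = 1^2 * 12 = 1*12 = 12
  bit 1 = 1: r = r^2 * 12 mod 31 = 12^2 * 12 = 20*12 = 23
  bit 2 = 1: r = r^2 * 12 mod 31 = 23^2 * 12 = 2*12 = 24
  bit 3 = 0: r = r^2 mod 31 = 24^2 = 18
  bit 4 = 1: r = r^2 * 12 mod 31 = 18^2 * 12 = 14*12 = 13
  -> A = 13
B = 12^4 mod 31  (bits of 4 = 100)
  bit 0 = 1: r = r^2 * 12 mod 31 = 1^2 * 12 = 1*12 = 12
  bit 1 = 0: r = r^2 mod 31 = 12^2 = 20
  bit 2 = 0: r = r^2 mod 31 = 20^2 = 28
  -> B = 28
s = B^a = 28^29 mod 31  (bits of 29 = 11101)
  bit 0 = 1: r = r^2 * 28 mod 31 = 1^2 * 28 = 1*28 = 28
  bit 1 = 1: r = r^2 * 28 mod 31 = 28^2 * 28 = 9*28 = 4
  bit 2 = 1: r = r^2 * 28 mod 31 = 4^2 * 28 = 16*28 = 14
  bit 3 = 0: r = r^2 mod 31 = 14^2 = 10
  bit 4 = 1: r = r^2 * 28 mod 31 = 10^2 * 28 = 7*28 = 10
  -> s = B^a = 10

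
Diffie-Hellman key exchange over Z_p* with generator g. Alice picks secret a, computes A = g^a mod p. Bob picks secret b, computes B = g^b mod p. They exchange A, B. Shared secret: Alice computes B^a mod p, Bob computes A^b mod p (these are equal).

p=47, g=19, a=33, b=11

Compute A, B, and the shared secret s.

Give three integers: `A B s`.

A = 19^33 mod 47  (bits of 33 = 100001)
  bit 0 = 1: r = r^2 * 19 mod 47 = 1^2 * 19 = 1*19 = 19
  bit 1 = 0: r = r^2 mod 47 = 19^2 = 32
  bit 2 = 0: r = r^2 mod 47 = 32^2 = 37
  bit 3 = 0: r = r^2 mod 47 = 37^2 = 6
  bit 4 = 0: r = r^2 mod 47 = 6^2 = 36
  bit 5 = 1: r = r^2 * 19 mod 47 = 36^2 * 19 = 27*19 = 43
  -> A = 43
B = 19^11 mod 47  (bits of 11 = 1011)
  bit 0 = 1: r = r^2 * 19 mod 47 = 1^2 * 19 = 1*19 = 19
  bit 1 = 0: r = r^2 mod 47 = 19^2 = 32
  bit 2 = 1: r = r^2 * 19 mod 47 = 32^2 * 19 = 37*19 = 45
  bit 3 = 1: r = r^2 * 19 mod 47 = 45^2 * 19 = 4*19 = 29
  -> B = 29
s = B^a = 29^33 mod 47  (bits of 33 = 100001)
  bit 0 = 1: r = r^2 * 29 mod 47 = 1^2 * 29 = 1*29 = 29
  bit 1 = 0: r = r^2 mod 47 = 29^2 = 42
  bit 2 = 0: r = r^2 mod 47 = 42^2 = 25
  bit 3 = 0: r = r^2 mod 47 = 25^2 = 14
  bit 4 = 0: r = r^2 mod 47 = 14^2 = 8
  bit 5 = 1: r = r^2 * 29 mod 47 = 8^2 * 29 = 17*29 = 23
  -> s = B^a = 23

Answer: 43 29 23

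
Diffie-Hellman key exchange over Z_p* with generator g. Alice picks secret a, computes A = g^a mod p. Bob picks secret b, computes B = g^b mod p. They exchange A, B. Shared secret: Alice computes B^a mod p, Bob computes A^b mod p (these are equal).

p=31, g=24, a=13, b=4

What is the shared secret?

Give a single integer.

Answer: 28

Derivation:
A = 24^13 mod 31  (bits of 13 = 1101)
  bit 0 = 1: r = r^2 * 24 mod 31 = 1^2 * 24 = 1*24 = 24
  bit 1 = 1: r = r^2 * 24 mod 31 = 24^2 * 24 = 18*24 = 29
  bit 2 = 0: r = r^2 mod 31 = 29^2 = 4
  bit 3 = 1: r = r^2 * 24 mod 31 = 4^2 * 24 = 16*24 = 12
  -> A = 12
B = 24^4 mod 31  (bits of 4 = 100)
  bit 0 = 1: r = r^2 * 24 mod 31 = 1^2 * 24 = 1*24 = 24
  bit 1 = 0: r = r^2 mod 31 = 24^2 = 18
  bit 2 = 0: r = r^2 mod 31 = 18^2 = 14
  -> B = 14
s = B^a = 14^13 mod 31  (bits of 13 = 1101)
  bit 0 = 1: r = r^2 * 14 mod 31 = 1^2 * 14 = 1*14 = 14
  bit 1 = 1: r = r^2 * 14 mod 31 = 14^2 * 14 = 10*14 = 16
  bit 2 = 0: r = r^2 mod 31 = 16^2 = 8
  bit 3 = 1: r = r^2 * 14 mod 31 = 8^2 * 14 = 2*14 = 28
  -> s = B^a = 28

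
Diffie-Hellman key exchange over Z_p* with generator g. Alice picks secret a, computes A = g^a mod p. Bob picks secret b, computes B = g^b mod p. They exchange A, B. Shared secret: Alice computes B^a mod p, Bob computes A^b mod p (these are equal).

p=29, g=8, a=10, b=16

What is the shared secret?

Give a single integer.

A = 8^10 mod 29  (bits of 10 = 1010)
  bit 0 = 1: r = r^2 * 8 mod 29 = 1^2 * 8 = 1*8 = 8
  bit 1 = 0: r = r^2 mod 29 = 8^2 = 6
  bit 2 = 1: r = r^2 * 8 mod 29 = 6^2 * 8 = 7*8 = 27
  bit 3 = 0: r = r^2 mod 29 = 27^2 = 4
  -> A = 4
B = 8^16 mod 29  (bits of 16 = 10000)
  bit 0 = 1: r = r^2 * 8 mod 29 = 1^2 * 8 = 1*8 = 8
  bit 1 = 0: r = r^2 mod 29 = 8^2 = 6
  bit 2 = 0: r = r^2 mod 29 = 6^2 = 7
  bit 3 = 0: r = r^2 mod 29 = 7^2 = 20
  bit 4 = 0: r = r^2 mod 29 = 20^2 = 23
  -> B = 23
s = B^a = 23^10 mod 29  (bits of 10 = 1010)
  bit 0 = 1: r = r^2 * 23 mod 29 = 1^2 * 23 = 1*23 = 23
  bit 1 = 0: r = r^2 mod 29 = 23^2 = 7
  bit 2 = 1: r = r^2 * 23 mod 29 = 7^2 * 23 = 20*23 = 25
  bit 3 = 0: r = r^2 mod 29 = 25^2 = 16
  -> s = B^a = 16

Answer: 16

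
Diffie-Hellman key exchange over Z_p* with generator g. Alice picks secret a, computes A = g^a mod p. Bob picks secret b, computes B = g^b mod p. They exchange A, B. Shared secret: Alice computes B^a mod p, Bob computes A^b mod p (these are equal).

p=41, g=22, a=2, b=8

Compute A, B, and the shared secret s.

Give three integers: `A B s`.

Answer: 33 37 16

Derivation:
A = 22^2 mod 41  (bits of 2 = 10)
  bit 0 = 1: r = r^2 * 22 mod 41 = 1^2 * 22 = 1*22 = 22
  bit 1 = 0: r = r^2 mod 41 = 22^2 = 33
  -> A = 33
B = 22^8 mod 41  (bits of 8 = 1000)
  bit 0 = 1: r = r^2 * 22 mod 41 = 1^2 * 22 = 1*22 = 22
  bit 1 = 0: r = r^2 mod 41 = 22^2 = 33
  bit 2 = 0: r = r^2 mod 41 = 33^2 = 23
  bit 3 = 0: r = r^2 mod 41 = 23^2 = 37
  -> B = 37
s = B^a = 37^2 mod 41  (bits of 2 = 10)
  bit 0 = 1: r = r^2 * 37 mod 41 = 1^2 * 37 = 1*37 = 37
  bit 1 = 0: r = r^2 mod 41 = 37^2 = 16
  -> s = B^a = 16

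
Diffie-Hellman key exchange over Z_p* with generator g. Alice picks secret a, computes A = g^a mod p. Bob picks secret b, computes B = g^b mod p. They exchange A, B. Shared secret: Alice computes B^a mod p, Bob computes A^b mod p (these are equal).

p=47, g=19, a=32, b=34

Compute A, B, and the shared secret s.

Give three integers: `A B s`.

A = 19^32 mod 47  (bits of 32 = 100000)
  bit 0 = 1: r = r^2 * 19 mod 47 = 1^2 * 19 = 1*19 = 19
  bit 1 = 0: r = r^2 mod 47 = 19^2 = 32
  bit 2 = 0: r = r^2 mod 47 = 32^2 = 37
  bit 3 = 0: r = r^2 mod 47 = 37^2 = 6
  bit 4 = 0: r = r^2 mod 47 = 6^2 = 36
  bit 5 = 0: r = r^2 mod 47 = 36^2 = 27
  -> A = 27
B = 19^34 mod 47  (bits of 34 = 100010)
  bit 0 = 1: r = r^2 * 19 mod 47 = 1^2 * 19 = 1*19 = 19
  bit 1 = 0: r = r^2 mod 47 = 19^2 = 32
  bit 2 = 0: r = r^2 mod 47 = 32^2 = 37
  bit 3 = 0: r = r^2 mod 47 = 37^2 = 6
  bit 4 = 1: r = r^2 * 19 mod 47 = 6^2 * 19 = 36*19 = 26
  bit 5 = 0: r = r^2 mod 47 = 26^2 = 18
  -> B = 18
s = B^a = 18^32 mod 47  (bits of 32 = 100000)
  bit 0 = 1: r = r^2 * 18 mod 47 = 1^2 * 18 = 1*18 = 18
  bit 1 = 0: r = r^2 mod 47 = 18^2 = 42
  bit 2 = 0: r = r^2 mod 47 = 42^2 = 25
  bit 3 = 0: r = r^2 mod 47 = 25^2 = 14
  bit 4 = 0: r = r^2 mod 47 = 14^2 = 8
  bit 5 = 0: r = r^2 mod 47 = 8^2 = 17
  -> s = B^a = 17

Answer: 27 18 17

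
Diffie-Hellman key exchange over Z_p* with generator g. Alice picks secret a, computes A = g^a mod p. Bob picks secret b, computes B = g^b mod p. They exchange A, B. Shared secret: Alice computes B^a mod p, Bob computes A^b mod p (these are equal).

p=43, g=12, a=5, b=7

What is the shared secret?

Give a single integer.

A = 12^5 mod 43  (bits of 5 = 101)
  bit 0 = 1: r = r^2 * 12 mod 43 = 1^2 * 12 = 1*12 = 12
  bit 1 = 0: r = r^2 mod 43 = 12^2 = 15
  bit 2 = 1: r = r^2 * 12 mod 43 = 15^2 * 12 = 10*12 = 34
  -> A = 34
B = 12^7 mod 43  (bits of 7 = 111)
  bit 0 = 1: r = r^2 * 12 mod 43 = 1^2 * 12 = 1*12 = 12
  bit 1 = 1: r = r^2 * 12 mod 43 = 12^2 * 12 = 15*12 = 8
  bit 2 = 1: r = r^2 * 12 mod 43 = 8^2 * 12 = 21*12 = 37
  -> B = 37
s = B^a = 37^5 mod 43  (bits of 5 = 101)
  bit 0 = 1: r = r^2 * 37 mod 43 = 1^2 * 37 = 1*37 = 37
  bit 1 = 0: r = r^2 mod 43 = 37^2 = 36
  bit 2 = 1: r = r^2 * 37 mod 43 = 36^2 * 37 = 6*37 = 7
  -> s = B^a = 7

Answer: 7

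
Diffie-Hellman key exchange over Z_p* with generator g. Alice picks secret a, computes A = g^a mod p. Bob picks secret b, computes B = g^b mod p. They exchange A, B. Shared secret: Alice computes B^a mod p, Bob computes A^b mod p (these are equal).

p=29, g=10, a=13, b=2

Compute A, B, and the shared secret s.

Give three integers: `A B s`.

A = 10^13 mod 29  (bits of 13 = 1101)
  bit 0 = 1: r = r^2 * 10 mod 29 = 1^2 * 10 = 1*10 = 10
  bit 1 = 1: r = r^2 * 10 mod 29 = 10^2 * 10 = 13*10 = 14
  bit 2 = 0: r = r^2 mod 29 = 14^2 = 22
  bit 3 = 1: r = r^2 * 10 mod 29 = 22^2 * 10 = 20*10 = 26
  -> A = 26
B = 10^2 mod 29  (bits of 2 = 10)
  bit 0 = 1: r = r^2 * 10 mod 29 = 1^2 * 10 = 1*10 = 10
  bit 1 = 0: r = r^2 mod 29 = 10^2 = 13
  -> B = 13
s = B^a = 13^13 mod 29  (bits of 13 = 1101)
  bit 0 = 1: r = r^2 * 13 mod 29 = 1^2 * 13 = 1*13 = 13
  bit 1 = 1: r = r^2 * 13 mod 29 = 13^2 * 13 = 24*13 = 22
  bit 2 = 0: r = r^2 mod 29 = 22^2 = 20
  bit 3 = 1: r = r^2 * 13 mod 29 = 20^2 * 13 = 23*13 = 9
  -> s = B^a = 9

Answer: 26 13 9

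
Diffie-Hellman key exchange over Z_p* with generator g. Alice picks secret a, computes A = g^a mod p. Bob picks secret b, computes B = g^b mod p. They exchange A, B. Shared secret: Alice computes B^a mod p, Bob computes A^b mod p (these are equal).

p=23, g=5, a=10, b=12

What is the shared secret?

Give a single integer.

A = 5^10 mod 23  (bits of 10 = 1010)
  bit 0 = 1: r = r^2 * 5 mod 23 = 1^2 * 5 = 1*5 = 5
  bit 1 = 0: r = r^2 mod 23 = 5^2 = 2
  bit 2 = 1: r = r^2 * 5 mod 23 = 2^2 * 5 = 4*5 = 20
  bit 3 = 0: r = r^2 mod 23 = 20^2 = 9
  -> A = 9
B = 5^12 mod 23  (bits of 12 = 1100)
  bit 0 = 1: r = r^2 * 5 mod 23 = 1^2 * 5 = 1*5 = 5
  bit 1 = 1: r = r^2 * 5 mod 23 = 5^2 * 5 = 2*5 = 10
  bit 2 = 0: r = r^2 mod 23 = 10^2 = 8
  bit 3 = 0: r = r^2 mod 23 = 8^2 = 18
  -> B = 18
s = B^a = 18^10 mod 23  (bits of 10 = 1010)
  bit 0 = 1: r = r^2 * 18 mod 23 = 1^2 * 18 = 1*18 = 18
  bit 1 = 0: r = r^2 mod 23 = 18^2 = 2
  bit 2 = 1: r = r^2 * 18 mod 23 = 2^2 * 18 = 4*18 = 3
  bit 3 = 0: r = r^2 mod 23 = 3^2 = 9
  -> s = B^a = 9

Answer: 9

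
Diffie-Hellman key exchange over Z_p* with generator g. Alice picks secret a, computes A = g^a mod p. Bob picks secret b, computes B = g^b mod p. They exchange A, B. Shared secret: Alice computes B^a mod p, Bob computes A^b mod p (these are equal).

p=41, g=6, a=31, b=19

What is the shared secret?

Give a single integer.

A = 6^31 mod 41  (bits of 31 = 11111)
  bit 0 = 1: r = r^2 * 6 mod 41 = 1^2 * 6 = 1*6 = 6
  bit 1 = 1: r = r^2 * 6 mod 41 = 6^2 * 6 = 36*6 = 11
  bit 2 = 1: r = r^2 * 6 mod 41 = 11^2 * 6 = 39*6 = 29
  bit 3 = 1: r = r^2 * 6 mod 41 = 29^2 * 6 = 21*6 = 3
  bit 4 = 1: r = r^2 * 6 mod 41 = 3^2 * 6 = 9*6 = 13
  -> A = 13
B = 6^19 mod 41  (bits of 19 = 10011)
  bit 0 = 1: r = r^2 * 6 mod 41 = 1^2 * 6 = 1*6 = 6
  bit 1 = 0: r = r^2 mod 41 = 6^2 = 36
  bit 2 = 0: r = r^2 mod 41 = 36^2 = 25
  bit 3 = 1: r = r^2 * 6 mod 41 = 25^2 * 6 = 10*6 = 19
  bit 4 = 1: r = r^2 * 6 mod 41 = 19^2 * 6 = 33*6 = 34
  -> B = 34
s = B^a = 34^31 mod 41  (bits of 31 = 11111)
  bit 0 = 1: r = r^2 * 34 mod 41 = 1^2 * 34 = 1*34 = 34
  bit 1 = 1: r = r^2 * 34 mod 41 = 34^2 * 34 = 8*34 = 26
  bit 2 = 1: r = r^2 * 34 mod 41 = 26^2 * 34 = 20*34 = 24
  bit 3 = 1: r = r^2 * 34 mod 41 = 24^2 * 34 = 2*34 = 27
  bit 4 = 1: r = r^2 * 34 mod 41 = 27^2 * 34 = 32*34 = 22
  -> s = B^a = 22

Answer: 22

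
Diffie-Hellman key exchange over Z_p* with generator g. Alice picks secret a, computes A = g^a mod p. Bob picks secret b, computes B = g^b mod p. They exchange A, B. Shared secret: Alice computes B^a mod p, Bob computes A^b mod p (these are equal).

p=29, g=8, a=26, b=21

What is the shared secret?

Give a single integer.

Answer: 28

Derivation:
A = 8^26 mod 29  (bits of 26 = 11010)
  bit 0 = 1: r = r^2 * 8 mod 29 = 1^2 * 8 = 1*8 = 8
  bit 1 = 1: r = r^2 * 8 mod 29 = 8^2 * 8 = 6*8 = 19
  bit 2 = 0: r = r^2 mod 29 = 19^2 = 13
  bit 3 = 1: r = r^2 * 8 mod 29 = 13^2 * 8 = 24*8 = 18
  bit 4 = 0: r = r^2 mod 29 = 18^2 = 5
  -> A = 5
B = 8^21 mod 29  (bits of 21 = 10101)
  bit 0 = 1: r = r^2 * 8 mod 29 = 1^2 * 8 = 1*8 = 8
  bit 1 = 0: r = r^2 mod 29 = 8^2 = 6
  bit 2 = 1: r = r^2 * 8 mod 29 = 6^2 * 8 = 7*8 = 27
  bit 3 = 0: r = r^2 mod 29 = 27^2 = 4
  bit 4 = 1: r = r^2 * 8 mod 29 = 4^2 * 8 = 16*8 = 12
  -> B = 12
s = B^a = 12^26 mod 29  (bits of 26 = 11010)
  bit 0 = 1: r = r^2 * 12 mod 29 = 1^2 * 12 = 1*12 = 12
  bit 1 = 1: r = r^2 * 12 mod 29 = 12^2 * 12 = 28*12 = 17
  bit 2 = 0: r = r^2 mod 29 = 17^2 = 28
  bit 3 = 1: r = r^2 * 12 mod 29 = 28^2 * 12 = 1*12 = 12
  bit 4 = 0: r = r^2 mod 29 = 12^2 = 28
  -> s = B^a = 28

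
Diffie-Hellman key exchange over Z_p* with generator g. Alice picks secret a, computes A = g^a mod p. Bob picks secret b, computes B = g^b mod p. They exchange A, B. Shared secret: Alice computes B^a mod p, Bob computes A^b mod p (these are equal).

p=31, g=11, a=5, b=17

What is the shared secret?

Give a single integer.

A = 11^5 mod 31  (bits of 5 = 101)
  bit 0 = 1: r = r^2 * 11 mod 31 = 1^2 * 11 = 1*11 = 11
  bit 1 = 0: r = r^2 mod 31 = 11^2 = 28
  bit 2 = 1: r = r^2 * 11 mod 31 = 28^2 * 11 = 9*11 = 6
  -> A = 6
B = 11^17 mod 31  (bits of 17 = 10001)
  bit 0 = 1: r = r^2 * 11 mod 31 = 1^2 * 11 = 1*11 = 11
  bit 1 = 0: r = r^2 mod 31 = 11^2 = 28
  bit 2 = 0: r = r^2 mod 31 = 28^2 = 9
  bit 3 = 0: r = r^2 mod 31 = 9^2 = 19
  bit 4 = 1: r = r^2 * 11 mod 31 = 19^2 * 11 = 20*11 = 3
  -> B = 3
s = B^a = 3^5 mod 31  (bits of 5 = 101)
  bit 0 = 1: r = r^2 * 3 mod 31 = 1^2 * 3 = 1*3 = 3
  bit 1 = 0: r = r^2 mod 31 = 3^2 = 9
  bit 2 = 1: r = r^2 * 3 mod 31 = 9^2 * 3 = 19*3 = 26
  -> s = B^a = 26

Answer: 26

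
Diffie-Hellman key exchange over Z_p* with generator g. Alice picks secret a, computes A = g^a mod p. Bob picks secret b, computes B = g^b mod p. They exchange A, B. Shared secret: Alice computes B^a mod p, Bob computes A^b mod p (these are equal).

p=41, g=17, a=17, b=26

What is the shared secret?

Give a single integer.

A = 17^17 mod 41  (bits of 17 = 10001)
  bit 0 = 1: r = r^2 * 17 mod 41 = 1^2 * 17 = 1*17 = 17
  bit 1 = 0: r = r^2 mod 41 = 17^2 = 2
  bit 2 = 0: r = r^2 mod 41 = 2^2 = 4
  bit 3 = 0: r = r^2 mod 41 = 4^2 = 16
  bit 4 = 1: r = r^2 * 17 mod 41 = 16^2 * 17 = 10*17 = 6
  -> A = 6
B = 17^26 mod 41  (bits of 26 = 11010)
  bit 0 = 1: r = r^2 * 17 mod 41 = 1^2 * 17 = 1*17 = 17
  bit 1 = 1: r = r^2 * 17 mod 41 = 17^2 * 17 = 2*17 = 34
  bit 2 = 0: r = r^2 mod 41 = 34^2 = 8
  bit 3 = 1: r = r^2 * 17 mod 41 = 8^2 * 17 = 23*17 = 22
  bit 4 = 0: r = r^2 mod 41 = 22^2 = 33
  -> B = 33
s = B^a = 33^17 mod 41  (bits of 17 = 10001)
  bit 0 = 1: r = r^2 * 33 mod 41 = 1^2 * 33 = 1*33 = 33
  bit 1 = 0: r = r^2 mod 41 = 33^2 = 23
  bit 2 = 0: r = r^2 mod 41 = 23^2 = 37
  bit 3 = 0: r = r^2 mod 41 = 37^2 = 16
  bit 4 = 1: r = r^2 * 33 mod 41 = 16^2 * 33 = 10*33 = 2
  -> s = B^a = 2

Answer: 2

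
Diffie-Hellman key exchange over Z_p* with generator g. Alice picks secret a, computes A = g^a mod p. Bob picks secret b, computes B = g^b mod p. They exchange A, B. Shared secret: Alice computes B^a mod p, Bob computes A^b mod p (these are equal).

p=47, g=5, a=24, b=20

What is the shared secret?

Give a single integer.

A = 5^24 mod 47  (bits of 24 = 11000)
  bit 0 = 1: r = r^2 * 5 mod 47 = 1^2 * 5 = 1*5 = 5
  bit 1 = 1: r = r^2 * 5 mod 47 = 5^2 * 5 = 25*5 = 31
  bit 2 = 0: r = r^2 mod 47 = 31^2 = 21
  bit 3 = 0: r = r^2 mod 47 = 21^2 = 18
  bit 4 = 0: r = r^2 mod 47 = 18^2 = 42
  -> A = 42
B = 5^20 mod 47  (bits of 20 = 10100)
  bit 0 = 1: r = r^2 * 5 mod 47 = 1^2 * 5 = 1*5 = 5
  bit 1 = 0: r = r^2 mod 47 = 5^2 = 25
  bit 2 = 1: r = r^2 * 5 mod 47 = 25^2 * 5 = 14*5 = 23
  bit 3 = 0: r = r^2 mod 47 = 23^2 = 12
  bit 4 = 0: r = r^2 mod 47 = 12^2 = 3
  -> B = 3
s = B^a = 3^24 mod 47  (bits of 24 = 11000)
  bit 0 = 1: r = r^2 * 3 mod 47 = 1^2 * 3 = 1*3 = 3
  bit 1 = 1: r = r^2 * 3 mod 47 = 3^2 * 3 = 9*3 = 27
  bit 2 = 0: r = r^2 mod 47 = 27^2 = 24
  bit 3 = 0: r = r^2 mod 47 = 24^2 = 12
  bit 4 = 0: r = r^2 mod 47 = 12^2 = 3
  -> s = B^a = 3

Answer: 3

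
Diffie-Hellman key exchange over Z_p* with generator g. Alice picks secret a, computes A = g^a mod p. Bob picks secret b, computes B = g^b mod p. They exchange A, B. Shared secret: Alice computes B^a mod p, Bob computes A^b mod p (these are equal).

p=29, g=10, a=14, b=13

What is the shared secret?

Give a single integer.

Answer: 28

Derivation:
A = 10^14 mod 29  (bits of 14 = 1110)
  bit 0 = 1: r = r^2 * 10 mod 29 = 1^2 * 10 = 1*10 = 10
  bit 1 = 1: r = r^2 * 10 mod 29 = 10^2 * 10 = 13*10 = 14
  bit 2 = 1: r = r^2 * 10 mod 29 = 14^2 * 10 = 22*10 = 17
  bit 3 = 0: r = r^2 mod 29 = 17^2 = 28
  -> A = 28
B = 10^13 mod 29  (bits of 13 = 1101)
  bit 0 = 1: r = r^2 * 10 mod 29 = 1^2 * 10 = 1*10 = 10
  bit 1 = 1: r = r^2 * 10 mod 29 = 10^2 * 10 = 13*10 = 14
  bit 2 = 0: r = r^2 mod 29 = 14^2 = 22
  bit 3 = 1: r = r^2 * 10 mod 29 = 22^2 * 10 = 20*10 = 26
  -> B = 26
s = B^a = 26^14 mod 29  (bits of 14 = 1110)
  bit 0 = 1: r = r^2 * 26 mod 29 = 1^2 * 26 = 1*26 = 26
  bit 1 = 1: r = r^2 * 26 mod 29 = 26^2 * 26 = 9*26 = 2
  bit 2 = 1: r = r^2 * 26 mod 29 = 2^2 * 26 = 4*26 = 17
  bit 3 = 0: r = r^2 mod 29 = 17^2 = 28
  -> s = B^a = 28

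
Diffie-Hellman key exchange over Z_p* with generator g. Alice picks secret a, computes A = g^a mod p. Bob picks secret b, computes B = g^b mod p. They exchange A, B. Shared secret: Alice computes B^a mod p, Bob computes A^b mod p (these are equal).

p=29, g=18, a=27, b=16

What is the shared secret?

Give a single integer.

A = 18^27 mod 29  (bits of 27 = 11011)
  bit 0 = 1: r = r^2 * 18 mod 29 = 1^2 * 18 = 1*18 = 18
  bit 1 = 1: r = r^2 * 18 mod 29 = 18^2 * 18 = 5*18 = 3
  bit 2 = 0: r = r^2 mod 29 = 3^2 = 9
  bit 3 = 1: r = r^2 * 18 mod 29 = 9^2 * 18 = 23*18 = 8
  bit 4 = 1: r = r^2 * 18 mod 29 = 8^2 * 18 = 6*18 = 21
  -> A = 21
B = 18^16 mod 29  (bits of 16 = 10000)
  bit 0 = 1: r = r^2 * 18 mod 29 = 1^2 * 18 = 1*18 = 18
  bit 1 = 0: r = r^2 mod 29 = 18^2 = 5
  bit 2 = 0: r = r^2 mod 29 = 5^2 = 25
  bit 3 = 0: r = r^2 mod 29 = 25^2 = 16
  bit 4 = 0: r = r^2 mod 29 = 16^2 = 24
  -> B = 24
s = B^a = 24^27 mod 29  (bits of 27 = 11011)
  bit 0 = 1: r = r^2 * 24 mod 29 = 1^2 * 24 = 1*24 = 24
  bit 1 = 1: r = r^2 * 24 mod 29 = 24^2 * 24 = 25*24 = 20
  bit 2 = 0: r = r^2 mod 29 = 20^2 = 23
  bit 3 = 1: r = r^2 * 24 mod 29 = 23^2 * 24 = 7*24 = 23
  bit 4 = 1: r = r^2 * 24 mod 29 = 23^2 * 24 = 7*24 = 23
  -> s = B^a = 23

Answer: 23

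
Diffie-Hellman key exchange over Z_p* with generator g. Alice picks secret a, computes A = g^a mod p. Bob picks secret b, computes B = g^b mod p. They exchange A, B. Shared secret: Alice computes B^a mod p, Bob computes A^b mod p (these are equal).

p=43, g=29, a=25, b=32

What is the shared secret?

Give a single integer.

Answer: 24

Derivation:
A = 29^25 mod 43  (bits of 25 = 11001)
  bit 0 = 1: r = r^2 * 29 mod 43 = 1^2 * 29 = 1*29 = 29
  bit 1 = 1: r = r^2 * 29 mod 43 = 29^2 * 29 = 24*29 = 8
  bit 2 = 0: r = r^2 mod 43 = 8^2 = 21
  bit 3 = 0: r = r^2 mod 43 = 21^2 = 11
  bit 4 = 1: r = r^2 * 29 mod 43 = 11^2 * 29 = 35*29 = 26
  -> A = 26
B = 29^32 mod 43  (bits of 32 = 100000)
  bit 0 = 1: r = r^2 * 29 mod 43 = 1^2 * 29 = 1*29 = 29
  bit 1 = 0: r = r^2 mod 43 = 29^2 = 24
  bit 2 = 0: r = r^2 mod 43 = 24^2 = 17
  bit 3 = 0: r = r^2 mod 43 = 17^2 = 31
  bit 4 = 0: r = r^2 mod 43 = 31^2 = 15
  bit 5 = 0: r = r^2 mod 43 = 15^2 = 10
  -> B = 10
s = B^a = 10^25 mod 43  (bits of 25 = 11001)
  bit 0 = 1: r = r^2 * 10 mod 43 = 1^2 * 10 = 1*10 = 10
  bit 1 = 1: r = r^2 * 10 mod 43 = 10^2 * 10 = 14*10 = 11
  bit 2 = 0: r = r^2 mod 43 = 11^2 = 35
  bit 3 = 0: r = r^2 mod 43 = 35^2 = 21
  bit 4 = 1: r = r^2 * 10 mod 43 = 21^2 * 10 = 11*10 = 24
  -> s = B^a = 24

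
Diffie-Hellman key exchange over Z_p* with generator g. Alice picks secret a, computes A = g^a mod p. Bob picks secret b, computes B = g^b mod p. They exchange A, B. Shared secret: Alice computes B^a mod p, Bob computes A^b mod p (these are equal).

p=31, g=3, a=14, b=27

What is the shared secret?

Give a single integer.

A = 3^14 mod 31  (bits of 14 = 1110)
  bit 0 = 1: r = r^2 * 3 mod 31 = 1^2 * 3 = 1*3 = 3
  bit 1 = 1: r = r^2 * 3 mod 31 = 3^2 * 3 = 9*3 = 27
  bit 2 = 1: r = r^2 * 3 mod 31 = 27^2 * 3 = 16*3 = 17
  bit 3 = 0: r = r^2 mod 31 = 17^2 = 10
  -> A = 10
B = 3^27 mod 31  (bits of 27 = 11011)
  bit 0 = 1: r = r^2 * 3 mod 31 = 1^2 * 3 = 1*3 = 3
  bit 1 = 1: r = r^2 * 3 mod 31 = 3^2 * 3 = 9*3 = 27
  bit 2 = 0: r = r^2 mod 31 = 27^2 = 16
  bit 3 = 1: r = r^2 * 3 mod 31 = 16^2 * 3 = 8*3 = 24
  bit 4 = 1: r = r^2 * 3 mod 31 = 24^2 * 3 = 18*3 = 23
  -> B = 23
s = B^a = 23^14 mod 31  (bits of 14 = 1110)
  bit 0 = 1: r = r^2 * 23 mod 31 = 1^2 * 23 = 1*23 = 23
  bit 1 = 1: r = r^2 * 23 mod 31 = 23^2 * 23 = 2*23 = 15
  bit 2 = 1: r = r^2 * 23 mod 31 = 15^2 * 23 = 8*23 = 29
  bit 3 = 0: r = r^2 mod 31 = 29^2 = 4
  -> s = B^a = 4

Answer: 4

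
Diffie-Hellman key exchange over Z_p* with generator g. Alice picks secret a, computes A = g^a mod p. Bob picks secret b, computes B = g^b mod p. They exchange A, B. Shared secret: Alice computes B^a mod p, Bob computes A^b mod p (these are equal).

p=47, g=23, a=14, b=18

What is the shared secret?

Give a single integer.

A = 23^14 mod 47  (bits of 14 = 1110)
  bit 0 = 1: r = r^2 * 23 mod 47 = 1^2 * 23 = 1*23 = 23
  bit 1 = 1: r = r^2 * 23 mod 47 = 23^2 * 23 = 12*23 = 41
  bit 2 = 1: r = r^2 * 23 mod 47 = 41^2 * 23 = 36*23 = 29
  bit 3 = 0: r = r^2 mod 47 = 29^2 = 42
  -> A = 42
B = 23^18 mod 47  (bits of 18 = 10010)
  bit 0 = 1: r = r^2 * 23 mod 47 = 1^2 * 23 = 1*23 = 23
  bit 1 = 0: r = r^2 mod 47 = 23^2 = 12
  bit 2 = 0: r = r^2 mod 47 = 12^2 = 3
  bit 3 = 1: r = r^2 * 23 mod 47 = 3^2 * 23 = 9*23 = 19
  bit 4 = 0: r = r^2 mod 47 = 19^2 = 32
  -> B = 32
s = B^a = 32^14 mod 47  (bits of 14 = 1110)
  bit 0 = 1: r = r^2 * 32 mod 47 = 1^2 * 32 = 1*32 = 32
  bit 1 = 1: r = r^2 * 32 mod 47 = 32^2 * 32 = 37*32 = 9
  bit 2 = 1: r = r^2 * 32 mod 47 = 9^2 * 32 = 34*32 = 7
  bit 3 = 0: r = r^2 mod 47 = 7^2 = 2
  -> s = B^a = 2

Answer: 2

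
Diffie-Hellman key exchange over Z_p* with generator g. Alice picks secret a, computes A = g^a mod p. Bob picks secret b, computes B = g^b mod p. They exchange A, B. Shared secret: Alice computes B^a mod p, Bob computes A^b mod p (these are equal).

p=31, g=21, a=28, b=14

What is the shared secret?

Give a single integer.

Answer: 7

Derivation:
A = 21^28 mod 31  (bits of 28 = 11100)
  bit 0 = 1: r = r^2 * 21 mod 31 = 1^2 * 21 = 1*21 = 21
  bit 1 = 1: r = r^2 * 21 mod 31 = 21^2 * 21 = 7*21 = 23
  bit 2 = 1: r = r^2 * 21 mod 31 = 23^2 * 21 = 2*21 = 11
  bit 3 = 0: r = r^2 mod 31 = 11^2 = 28
  bit 4 = 0: r = r^2 mod 31 = 28^2 = 9
  -> A = 9
B = 21^14 mod 31  (bits of 14 = 1110)
  bit 0 = 1: r = r^2 * 21 mod 31 = 1^2 * 21 = 1*21 = 21
  bit 1 = 1: r = r^2 * 21 mod 31 = 21^2 * 21 = 7*21 = 23
  bit 2 = 1: r = r^2 * 21 mod 31 = 23^2 * 21 = 2*21 = 11
  bit 3 = 0: r = r^2 mod 31 = 11^2 = 28
  -> B = 28
s = B^a = 28^28 mod 31  (bits of 28 = 11100)
  bit 0 = 1: r = r^2 * 28 mod 31 = 1^2 * 28 = 1*28 = 28
  bit 1 = 1: r = r^2 * 28 mod 31 = 28^2 * 28 = 9*28 = 4
  bit 2 = 1: r = r^2 * 28 mod 31 = 4^2 * 28 = 16*28 = 14
  bit 3 = 0: r = r^2 mod 31 = 14^2 = 10
  bit 4 = 0: r = r^2 mod 31 = 10^2 = 7
  -> s = B^a = 7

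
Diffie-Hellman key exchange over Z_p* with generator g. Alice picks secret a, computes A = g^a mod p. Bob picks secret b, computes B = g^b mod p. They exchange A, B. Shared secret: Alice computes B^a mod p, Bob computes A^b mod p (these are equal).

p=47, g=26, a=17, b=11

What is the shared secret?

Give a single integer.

A = 26^17 mod 47  (bits of 17 = 10001)
  bit 0 = 1: r = r^2 * 26 mod 47 = 1^2 * 26 = 1*26 = 26
  bit 1 = 0: r = r^2 mod 47 = 26^2 = 18
  bit 2 = 0: r = r^2 mod 47 = 18^2 = 42
  bit 3 = 0: r = r^2 mod 47 = 42^2 = 25
  bit 4 = 1: r = r^2 * 26 mod 47 = 25^2 * 26 = 14*26 = 35
  -> A = 35
B = 26^11 mod 47  (bits of 11 = 1011)
  bit 0 = 1: r = r^2 * 26 mod 47 = 1^2 * 26 = 1*26 = 26
  bit 1 = 0: r = r^2 mod 47 = 26^2 = 18
  bit 2 = 1: r = r^2 * 26 mod 47 = 18^2 * 26 = 42*26 = 11
  bit 3 = 1: r = r^2 * 26 mod 47 = 11^2 * 26 = 27*26 = 44
  -> B = 44
s = B^a = 44^17 mod 47  (bits of 17 = 10001)
  bit 0 = 1: r = r^2 * 44 mod 47 = 1^2 * 44 = 1*44 = 44
  bit 1 = 0: r = r^2 mod 47 = 44^2 = 9
  bit 2 = 0: r = r^2 mod 47 = 9^2 = 34
  bit 3 = 0: r = r^2 mod 47 = 34^2 = 28
  bit 4 = 1: r = r^2 * 44 mod 47 = 28^2 * 44 = 32*44 = 45
  -> s = B^a = 45

Answer: 45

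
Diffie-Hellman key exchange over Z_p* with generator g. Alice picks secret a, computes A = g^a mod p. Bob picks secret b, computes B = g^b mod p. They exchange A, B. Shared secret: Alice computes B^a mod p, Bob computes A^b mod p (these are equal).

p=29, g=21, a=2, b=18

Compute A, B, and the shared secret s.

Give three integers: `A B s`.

Answer: 6 22 20

Derivation:
A = 21^2 mod 29  (bits of 2 = 10)
  bit 0 = 1: r = r^2 * 21 mod 29 = 1^2 * 21 = 1*21 = 21
  bit 1 = 0: r = r^2 mod 29 = 21^2 = 6
  -> A = 6
B = 21^18 mod 29  (bits of 18 = 10010)
  bit 0 = 1: r = r^2 * 21 mod 29 = 1^2 * 21 = 1*21 = 21
  bit 1 = 0: r = r^2 mod 29 = 21^2 = 6
  bit 2 = 0: r = r^2 mod 29 = 6^2 = 7
  bit 3 = 1: r = r^2 * 21 mod 29 = 7^2 * 21 = 20*21 = 14
  bit 4 = 0: r = r^2 mod 29 = 14^2 = 22
  -> B = 22
s = B^a = 22^2 mod 29  (bits of 2 = 10)
  bit 0 = 1: r = r^2 * 22 mod 29 = 1^2 * 22 = 1*22 = 22
  bit 1 = 0: r = r^2 mod 29 = 22^2 = 20
  -> s = B^a = 20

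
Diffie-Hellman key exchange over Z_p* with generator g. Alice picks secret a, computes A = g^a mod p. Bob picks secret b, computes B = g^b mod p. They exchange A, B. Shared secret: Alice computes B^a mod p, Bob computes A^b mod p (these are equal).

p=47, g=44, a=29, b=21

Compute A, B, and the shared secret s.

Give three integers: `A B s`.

A = 44^29 mod 47  (bits of 29 = 11101)
  bit 0 = 1: r = r^2 * 44 mod 47 = 1^2 * 44 = 1*44 = 44
  bit 1 = 1: r = r^2 * 44 mod 47 = 44^2 * 44 = 9*44 = 20
  bit 2 = 1: r = r^2 * 44 mod 47 = 20^2 * 44 = 24*44 = 22
  bit 3 = 0: r = r^2 mod 47 = 22^2 = 14
  bit 4 = 1: r = r^2 * 44 mod 47 = 14^2 * 44 = 8*44 = 23
  -> A = 23
B = 44^21 mod 47  (bits of 21 = 10101)
  bit 0 = 1: r = r^2 * 44 mod 47 = 1^2 * 44 = 1*44 = 44
  bit 1 = 0: r = r^2 mod 47 = 44^2 = 9
  bit 2 = 1: r = r^2 * 44 mod 47 = 9^2 * 44 = 34*44 = 39
  bit 3 = 0: r = r^2 mod 47 = 39^2 = 17
  bit 4 = 1: r = r^2 * 44 mod 47 = 17^2 * 44 = 7*44 = 26
  -> B = 26
s = B^a = 26^29 mod 47  (bits of 29 = 11101)
  bit 0 = 1: r = r^2 * 26 mod 47 = 1^2 * 26 = 1*26 = 26
  bit 1 = 1: r = r^2 * 26 mod 47 = 26^2 * 26 = 18*26 = 45
  bit 2 = 1: r = r^2 * 26 mod 47 = 45^2 * 26 = 4*26 = 10
  bit 3 = 0: r = r^2 mod 47 = 10^2 = 6
  bit 4 = 1: r = r^2 * 26 mod 47 = 6^2 * 26 = 36*26 = 43
  -> s = B^a = 43

Answer: 23 26 43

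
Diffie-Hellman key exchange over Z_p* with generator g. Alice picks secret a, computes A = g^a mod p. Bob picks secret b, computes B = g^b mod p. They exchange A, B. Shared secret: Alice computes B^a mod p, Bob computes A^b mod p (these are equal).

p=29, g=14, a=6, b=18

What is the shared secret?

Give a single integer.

A = 14^6 mod 29  (bits of 6 = 110)
  bit 0 = 1: r = r^2 * 14 mod 29 = 1^2 * 14 = 1*14 = 14
  bit 1 = 1: r = r^2 * 14 mod 29 = 14^2 * 14 = 22*14 = 18
  bit 2 = 0: r = r^2 mod 29 = 18^2 = 5
  -> A = 5
B = 14^18 mod 29  (bits of 18 = 10010)
  bit 0 = 1: r = r^2 * 14 mod 29 = 1^2 * 14 = 1*14 = 14
  bit 1 = 0: r = r^2 mod 29 = 14^2 = 22
  bit 2 = 0: r = r^2 mod 29 = 22^2 = 20
  bit 3 = 1: r = r^2 * 14 mod 29 = 20^2 * 14 = 23*14 = 3
  bit 4 = 0: r = r^2 mod 29 = 3^2 = 9
  -> B = 9
s = B^a = 9^6 mod 29  (bits of 6 = 110)
  bit 0 = 1: r = r^2 * 9 mod 29 = 1^2 * 9 = 1*9 = 9
  bit 1 = 1: r = r^2 * 9 mod 29 = 9^2 * 9 = 23*9 = 4
  bit 2 = 0: r = r^2 mod 29 = 4^2 = 16
  -> s = B^a = 16

Answer: 16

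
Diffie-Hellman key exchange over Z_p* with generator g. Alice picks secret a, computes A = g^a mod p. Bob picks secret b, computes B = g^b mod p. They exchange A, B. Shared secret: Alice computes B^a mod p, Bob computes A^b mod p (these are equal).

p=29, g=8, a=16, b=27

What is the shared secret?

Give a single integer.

Answer: 24

Derivation:
A = 8^16 mod 29  (bits of 16 = 10000)
  bit 0 = 1: r = r^2 * 8 mod 29 = 1^2 * 8 = 1*8 = 8
  bit 1 = 0: r = r^2 mod 29 = 8^2 = 6
  bit 2 = 0: r = r^2 mod 29 = 6^2 = 7
  bit 3 = 0: r = r^2 mod 29 = 7^2 = 20
  bit 4 = 0: r = r^2 mod 29 = 20^2 = 23
  -> A = 23
B = 8^27 mod 29  (bits of 27 = 11011)
  bit 0 = 1: r = r^2 * 8 mod 29 = 1^2 * 8 = 1*8 = 8
  bit 1 = 1: r = r^2 * 8 mod 29 = 8^2 * 8 = 6*8 = 19
  bit 2 = 0: r = r^2 mod 29 = 19^2 = 13
  bit 3 = 1: r = r^2 * 8 mod 29 = 13^2 * 8 = 24*8 = 18
  bit 4 = 1: r = r^2 * 8 mod 29 = 18^2 * 8 = 5*8 = 11
  -> B = 11
s = B^a = 11^16 mod 29  (bits of 16 = 10000)
  bit 0 = 1: r = r^2 * 11 mod 29 = 1^2 * 11 = 1*11 = 11
  bit 1 = 0: r = r^2 mod 29 = 11^2 = 5
  bit 2 = 0: r = r^2 mod 29 = 5^2 = 25
  bit 3 = 0: r = r^2 mod 29 = 25^2 = 16
  bit 4 = 0: r = r^2 mod 29 = 16^2 = 24
  -> s = B^a = 24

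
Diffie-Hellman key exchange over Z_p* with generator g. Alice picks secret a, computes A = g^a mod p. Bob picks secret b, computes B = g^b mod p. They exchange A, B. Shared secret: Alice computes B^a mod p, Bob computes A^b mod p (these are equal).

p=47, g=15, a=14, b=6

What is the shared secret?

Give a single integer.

A = 15^14 mod 47  (bits of 14 = 1110)
  bit 0 = 1: r = r^2 * 15 mod 47 = 1^2 * 15 = 1*15 = 15
  bit 1 = 1: r = r^2 * 15 mod 47 = 15^2 * 15 = 37*15 = 38
  bit 2 = 1: r = r^2 * 15 mod 47 = 38^2 * 15 = 34*15 = 40
  bit 3 = 0: r = r^2 mod 47 = 40^2 = 2
  -> A = 2
B = 15^6 mod 47  (bits of 6 = 110)
  bit 0 = 1: r = r^2 * 15 mod 47 = 1^2 * 15 = 1*15 = 15
  bit 1 = 1: r = r^2 * 15 mod 47 = 15^2 * 15 = 37*15 = 38
  bit 2 = 0: r = r^2 mod 47 = 38^2 = 34
  -> B = 34
s = B^a = 34^14 mod 47  (bits of 14 = 1110)
  bit 0 = 1: r = r^2 * 34 mod 47 = 1^2 * 34 = 1*34 = 34
  bit 1 = 1: r = r^2 * 34 mod 47 = 34^2 * 34 = 28*34 = 12
  bit 2 = 1: r = r^2 * 34 mod 47 = 12^2 * 34 = 3*34 = 8
  bit 3 = 0: r = r^2 mod 47 = 8^2 = 17
  -> s = B^a = 17

Answer: 17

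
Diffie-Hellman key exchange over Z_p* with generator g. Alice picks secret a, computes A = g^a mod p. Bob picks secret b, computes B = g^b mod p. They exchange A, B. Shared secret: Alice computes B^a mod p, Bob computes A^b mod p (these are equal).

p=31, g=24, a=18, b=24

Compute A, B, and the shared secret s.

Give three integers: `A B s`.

Answer: 2 8 16

Derivation:
A = 24^18 mod 31  (bits of 18 = 10010)
  bit 0 = 1: r = r^2 * 24 mod 31 = 1^2 * 24 = 1*24 = 24
  bit 1 = 0: r = r^2 mod 31 = 24^2 = 18
  bit 2 = 0: r = r^2 mod 31 = 18^2 = 14
  bit 3 = 1: r = r^2 * 24 mod 31 = 14^2 * 24 = 10*24 = 23
  bit 4 = 0: r = r^2 mod 31 = 23^2 = 2
  -> A = 2
B = 24^24 mod 31  (bits of 24 = 11000)
  bit 0 = 1: r = r^2 * 24 mod 31 = 1^2 * 24 = 1*24 = 24
  bit 1 = 1: r = r^2 * 24 mod 31 = 24^2 * 24 = 18*24 = 29
  bit 2 = 0: r = r^2 mod 31 = 29^2 = 4
  bit 3 = 0: r = r^2 mod 31 = 4^2 = 16
  bit 4 = 0: r = r^2 mod 31 = 16^2 = 8
  -> B = 8
s = B^a = 8^18 mod 31  (bits of 18 = 10010)
  bit 0 = 1: r = r^2 * 8 mod 31 = 1^2 * 8 = 1*8 = 8
  bit 1 = 0: r = r^2 mod 31 = 8^2 = 2
  bit 2 = 0: r = r^2 mod 31 = 2^2 = 4
  bit 3 = 1: r = r^2 * 8 mod 31 = 4^2 * 8 = 16*8 = 4
  bit 4 = 0: r = r^2 mod 31 = 4^2 = 16
  -> s = B^a = 16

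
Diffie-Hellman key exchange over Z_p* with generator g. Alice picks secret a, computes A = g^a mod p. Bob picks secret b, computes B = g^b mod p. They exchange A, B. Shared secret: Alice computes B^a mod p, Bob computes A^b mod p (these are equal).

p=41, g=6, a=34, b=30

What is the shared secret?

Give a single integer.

A = 6^34 mod 41  (bits of 34 = 100010)
  bit 0 = 1: r = r^2 * 6 mod 41 = 1^2 * 6 = 1*6 = 6
  bit 1 = 0: r = r^2 mod 41 = 6^2 = 36
  bit 2 = 0: r = r^2 mod 41 = 36^2 = 25
  bit 3 = 0: r = r^2 mod 41 = 25^2 = 10
  bit 4 = 1: r = r^2 * 6 mod 41 = 10^2 * 6 = 18*6 = 26
  bit 5 = 0: r = r^2 mod 41 = 26^2 = 20
  -> A = 20
B = 6^30 mod 41  (bits of 30 = 11110)
  bit 0 = 1: r = r^2 * 6 mod 41 = 1^2 * 6 = 1*6 = 6
  bit 1 = 1: r = r^2 * 6 mod 41 = 6^2 * 6 = 36*6 = 11
  bit 2 = 1: r = r^2 * 6 mod 41 = 11^2 * 6 = 39*6 = 29
  bit 3 = 1: r = r^2 * 6 mod 41 = 29^2 * 6 = 21*6 = 3
  bit 4 = 0: r = r^2 mod 41 = 3^2 = 9
  -> B = 9
s = B^a = 9^34 mod 41  (bits of 34 = 100010)
  bit 0 = 1: r = r^2 * 9 mod 41 = 1^2 * 9 = 1*9 = 9
  bit 1 = 0: r = r^2 mod 41 = 9^2 = 40
  bit 2 = 0: r = r^2 mod 41 = 40^2 = 1
  bit 3 = 0: r = r^2 mod 41 = 1^2 = 1
  bit 4 = 1: r = r^2 * 9 mod 41 = 1^2 * 9 = 1*9 = 9
  bit 5 = 0: r = r^2 mod 41 = 9^2 = 40
  -> s = B^a = 40

Answer: 40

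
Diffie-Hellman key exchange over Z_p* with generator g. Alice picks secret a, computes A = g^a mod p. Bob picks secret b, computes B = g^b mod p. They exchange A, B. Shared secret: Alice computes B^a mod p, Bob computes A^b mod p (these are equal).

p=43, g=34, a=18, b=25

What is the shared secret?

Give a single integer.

A = 34^18 mod 43  (bits of 18 = 10010)
  bit 0 = 1: r = r^2 * 34 mod 43 = 1^2 * 34 = 1*34 = 34
  bit 1 = 0: r = r^2 mod 43 = 34^2 = 38
  bit 2 = 0: r = r^2 mod 43 = 38^2 = 25
  bit 3 = 1: r = r^2 * 34 mod 43 = 25^2 * 34 = 23*34 = 8
  bit 4 = 0: r = r^2 mod 43 = 8^2 = 21
  -> A = 21
B = 34^25 mod 43  (bits of 25 = 11001)
  bit 0 = 1: r = r^2 * 34 mod 43 = 1^2 * 34 = 1*34 = 34
  bit 1 = 1: r = r^2 * 34 mod 43 = 34^2 * 34 = 38*34 = 2
  bit 2 = 0: r = r^2 mod 43 = 2^2 = 4
  bit 3 = 0: r = r^2 mod 43 = 4^2 = 16
  bit 4 = 1: r = r^2 * 34 mod 43 = 16^2 * 34 = 41*34 = 18
  -> B = 18
s = B^a = 18^18 mod 43  (bits of 18 = 10010)
  bit 0 = 1: r = r^2 * 18 mod 43 = 1^2 * 18 = 1*18 = 18
  bit 1 = 0: r = r^2 mod 43 = 18^2 = 23
  bit 2 = 0: r = r^2 mod 43 = 23^2 = 13
  bit 3 = 1: r = r^2 * 18 mod 43 = 13^2 * 18 = 40*18 = 32
  bit 4 = 0: r = r^2 mod 43 = 32^2 = 35
  -> s = B^a = 35

Answer: 35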